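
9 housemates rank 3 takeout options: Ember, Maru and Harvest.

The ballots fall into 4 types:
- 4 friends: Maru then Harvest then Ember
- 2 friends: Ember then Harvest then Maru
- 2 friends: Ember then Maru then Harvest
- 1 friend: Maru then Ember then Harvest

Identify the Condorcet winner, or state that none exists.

Check each pair by majority over 9 ballots:
Ember vs Maru: Maru wins 5–4.
Ember vs Harvest: Ember, 5–4.
Maru–Harvest: Maru 7–2.
Maru wins every pairwise contest, so Maru is the Condorcet winner.

Maru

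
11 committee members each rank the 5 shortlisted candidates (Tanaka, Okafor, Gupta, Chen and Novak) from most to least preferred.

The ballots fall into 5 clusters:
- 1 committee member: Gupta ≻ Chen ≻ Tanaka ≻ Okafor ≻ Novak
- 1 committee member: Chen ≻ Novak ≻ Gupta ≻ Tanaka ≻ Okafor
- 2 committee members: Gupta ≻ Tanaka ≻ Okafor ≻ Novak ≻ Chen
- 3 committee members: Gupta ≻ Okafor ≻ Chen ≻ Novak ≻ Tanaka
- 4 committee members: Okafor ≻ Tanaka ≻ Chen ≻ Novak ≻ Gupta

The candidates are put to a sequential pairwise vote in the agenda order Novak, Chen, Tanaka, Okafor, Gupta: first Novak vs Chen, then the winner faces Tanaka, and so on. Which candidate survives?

Round 1: Novak vs Chen — 2–9, Chen advances.
Round 2: Chen vs Tanaka — 5–6, Tanaka advances.
Round 3: Tanaka vs Okafor — 4–7, Okafor advances.
Round 4: Okafor vs Gupta — 4–7, Gupta advances.
Gupta survives the agenda.

Gupta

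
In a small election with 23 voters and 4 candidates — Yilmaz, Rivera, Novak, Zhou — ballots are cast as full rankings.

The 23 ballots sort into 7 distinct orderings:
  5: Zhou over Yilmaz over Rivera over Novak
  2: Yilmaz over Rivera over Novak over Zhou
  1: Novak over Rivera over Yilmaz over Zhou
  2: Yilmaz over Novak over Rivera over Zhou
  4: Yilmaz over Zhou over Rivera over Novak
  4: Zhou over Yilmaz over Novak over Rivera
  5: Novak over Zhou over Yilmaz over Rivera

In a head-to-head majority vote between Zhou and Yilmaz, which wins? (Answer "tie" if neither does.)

Zhou

Ballots ranking Zhou above Yilmaz: 5 + 4 + 5 = 14.
Ballots ranking Yilmaz above Zhou: 23 − 14 = 9.
Zhou wins the head-to-head 14–9.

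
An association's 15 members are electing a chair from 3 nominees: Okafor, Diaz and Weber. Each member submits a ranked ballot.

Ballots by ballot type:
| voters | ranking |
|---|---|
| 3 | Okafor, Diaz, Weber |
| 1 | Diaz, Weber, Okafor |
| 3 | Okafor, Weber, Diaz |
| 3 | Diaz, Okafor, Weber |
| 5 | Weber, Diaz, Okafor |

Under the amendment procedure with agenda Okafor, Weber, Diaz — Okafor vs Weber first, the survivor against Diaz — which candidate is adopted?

Round 1: Okafor vs Weber — 9–6, Okafor advances.
Round 2: Okafor vs Diaz — 6–9, Diaz advances.
The agenda winner is Diaz.

Diaz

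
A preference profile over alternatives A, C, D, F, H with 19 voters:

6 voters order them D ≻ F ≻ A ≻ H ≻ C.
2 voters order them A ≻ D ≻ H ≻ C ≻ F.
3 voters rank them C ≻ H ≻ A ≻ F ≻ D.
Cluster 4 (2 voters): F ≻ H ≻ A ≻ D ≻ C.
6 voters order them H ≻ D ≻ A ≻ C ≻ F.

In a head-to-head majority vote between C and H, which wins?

Ballots ranking C above H: 3.
Ballots ranking H above C: 19 − 3 = 16.
H wins the head-to-head 16–3.

H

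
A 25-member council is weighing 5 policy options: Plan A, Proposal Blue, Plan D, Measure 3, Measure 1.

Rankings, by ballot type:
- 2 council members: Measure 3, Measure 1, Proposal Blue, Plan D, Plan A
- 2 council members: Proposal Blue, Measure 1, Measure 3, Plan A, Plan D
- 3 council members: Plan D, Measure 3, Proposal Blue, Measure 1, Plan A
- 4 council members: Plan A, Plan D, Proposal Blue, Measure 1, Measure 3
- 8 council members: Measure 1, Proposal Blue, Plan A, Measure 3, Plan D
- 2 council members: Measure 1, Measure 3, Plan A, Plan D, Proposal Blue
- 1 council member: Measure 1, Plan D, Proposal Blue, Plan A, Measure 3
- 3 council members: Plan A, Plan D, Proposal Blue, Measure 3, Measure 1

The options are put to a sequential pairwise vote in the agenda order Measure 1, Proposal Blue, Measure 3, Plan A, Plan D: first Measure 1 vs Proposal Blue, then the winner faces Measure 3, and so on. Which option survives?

Measure 1

Round 1: Measure 1 vs Proposal Blue — 13–12, Measure 1 advances.
Round 2: Measure 1 vs Measure 3 — 17–8, Measure 1 advances.
Round 3: Measure 1 vs Plan A — 18–7, Measure 1 advances.
Round 4: Measure 1 vs Plan D — 15–10, Measure 1 advances.
The agenda winner is Measure 1.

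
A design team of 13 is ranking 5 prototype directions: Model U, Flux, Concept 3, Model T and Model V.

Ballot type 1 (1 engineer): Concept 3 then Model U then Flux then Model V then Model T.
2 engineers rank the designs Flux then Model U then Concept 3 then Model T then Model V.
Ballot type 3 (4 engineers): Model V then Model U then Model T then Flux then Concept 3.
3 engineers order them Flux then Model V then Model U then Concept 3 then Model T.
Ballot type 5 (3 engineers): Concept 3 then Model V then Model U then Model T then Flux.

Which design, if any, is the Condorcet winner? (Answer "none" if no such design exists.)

Model V

Check each pair by majority over 13 ballots:
Model U vs Flux: 1+4+3 = 8 for Model U, 5 for Flux — Model U by 8–5.
Model U vs Concept 3: Model U is ranked higher on 2+4+3 = 9 ballots, Concept 3 on 4. Model U wins 9–4.
Model U vs Model T: 13 to 0, Model U.
Model U vs Model V: 3 to 10, Model V.
Flux vs Concept 3: 2+4+3 = 9 for Flux, 4 for Concept 3 — Flux by 9–4.
Flux vs Model T: Flux is ranked higher on 1+2+3 = 6 ballots, Model T on 7. Model T wins 7–6.
Flux vs Model V: 6 to 7, Model V.
Concept 3 vs Model T: 9 to 4, Concept 3.
Concept 3 vs Model V: 6 to 7, Model V.
Model T vs Model V: 2 for Model T, 11 for Model V — Model V by 11–2.
Model V wins every pairwise contest, so Model V is the Condorcet winner.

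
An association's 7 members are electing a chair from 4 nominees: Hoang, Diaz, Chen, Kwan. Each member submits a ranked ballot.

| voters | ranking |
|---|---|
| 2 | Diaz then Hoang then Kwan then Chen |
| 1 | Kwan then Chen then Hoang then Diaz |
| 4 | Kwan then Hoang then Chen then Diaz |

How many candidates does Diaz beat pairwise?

0

Diaz against each rival (7 voters):
Diaz vs Hoang: Hoang, 5–2.
Diaz vs Chen: Chen wins 5–2.
Diaz vs Kwan: 2 to 5, Kwan.
Diaz beats no one; loses to Hoang, Chen, Kwan — 0 pairwise wins.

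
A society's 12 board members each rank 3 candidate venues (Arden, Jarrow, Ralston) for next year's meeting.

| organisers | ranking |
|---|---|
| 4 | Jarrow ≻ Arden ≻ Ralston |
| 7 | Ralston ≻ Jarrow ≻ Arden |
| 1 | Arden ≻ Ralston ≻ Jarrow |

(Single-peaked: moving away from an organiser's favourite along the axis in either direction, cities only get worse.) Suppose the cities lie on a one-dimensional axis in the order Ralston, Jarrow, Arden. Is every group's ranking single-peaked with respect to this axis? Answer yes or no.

Axis positions: Ralston=1, Jarrow=2, Arden=3.
Group 1 (peak Jarrow at position 2): ranking walks positions 2-3-1, expanding outward from the peak — single-peaked.
Group 2 (peak Ralston at position 1): ranking walks positions 1-2-3, expanding outward from the peak — single-peaked.
Group 3: ranking walks positions 3-1-2; Ralston is ranked above Jarrow even though Jarrow lies between Ralston and the peak Arden on the axis — preferences dip and rise again. Not single-peaked.
Group 3 violates single-peakedness, so the profile is not single-peaked on this axis.

no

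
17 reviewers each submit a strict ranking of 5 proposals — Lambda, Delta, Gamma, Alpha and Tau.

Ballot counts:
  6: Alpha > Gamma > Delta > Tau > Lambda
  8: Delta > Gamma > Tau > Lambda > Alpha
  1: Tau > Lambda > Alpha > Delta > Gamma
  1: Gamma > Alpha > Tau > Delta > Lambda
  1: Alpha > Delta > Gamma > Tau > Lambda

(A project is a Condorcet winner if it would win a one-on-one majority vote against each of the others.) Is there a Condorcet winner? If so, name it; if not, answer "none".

Pairwise majorities:
Lambda vs Delta: Lambda preferred on 1 ballot; Delta wins 16–1.
Lambda vs Gamma: 1 for Lambda, 16 for Gamma — Gamma by 16–1.
Lambda vs Alpha: Lambda preferred on 8+1 = 9 ballots; Lambda wins 9–8.
Lambda vs Tau: 0 to 17, Tau.
Delta vs Gamma: 8+1+1 = 10 for Delta, 7 for Gamma — Delta by 10–7.
Delta vs Alpha: 8 for Delta, 9 for Alpha — Alpha by 9–8.
Delta vs Tau: 6+8+1 = 15 for Delta, 2 for Tau — Delta by 15–2.
Gamma vs Alpha: Gamma preferred on 8+1 = 9 ballots; Gamma wins 9–8.
Gamma vs Tau: 6+8+1+1 = 16 for Gamma, 1 for Tau — Gamma by 16–1.
Alpha vs Tau: 6+1+1 = 8 for Alpha, 9 for Tau — Tau by 9–8.
No project is unbeaten: Lambda loses to Delta; Delta loses to Alpha; Gamma loses to Delta; Alpha loses to Lambda; Tau loses to Delta. In particular Lambda beats Alpha beats Delta beats Lambda is a majority cycle — no Condorcet winner exists.

none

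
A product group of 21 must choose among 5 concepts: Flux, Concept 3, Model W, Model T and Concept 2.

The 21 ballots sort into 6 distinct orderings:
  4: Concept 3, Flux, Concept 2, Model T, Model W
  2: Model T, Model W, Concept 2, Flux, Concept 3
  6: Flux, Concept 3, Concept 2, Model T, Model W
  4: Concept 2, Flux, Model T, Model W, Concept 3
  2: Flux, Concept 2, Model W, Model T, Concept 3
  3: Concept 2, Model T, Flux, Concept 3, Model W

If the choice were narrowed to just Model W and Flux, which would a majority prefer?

Flux

Ballots ranking Model W above Flux: 2.
Ballots ranking Flux above Model W: 21 − 2 = 19.
Flux wins the head-to-head 19–2.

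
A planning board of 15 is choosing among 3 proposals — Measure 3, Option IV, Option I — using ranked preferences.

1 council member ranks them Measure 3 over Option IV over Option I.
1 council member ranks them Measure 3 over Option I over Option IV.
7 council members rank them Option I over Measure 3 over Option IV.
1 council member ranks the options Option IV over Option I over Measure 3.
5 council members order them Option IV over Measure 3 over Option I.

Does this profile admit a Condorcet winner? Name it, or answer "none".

Option I

Head-to-head results (15 council members):
Measure 3 vs Option IV: 1+1+7 = 9 for Measure 3, 6 for Option IV — Measure 3 by 9–6.
Measure 3 vs Option I: Option I, 8–7.
Option IV vs Option I: 1+1+5 = 7 for Option IV, 8 for Option I — Option I by 8–7.
Option I defeats every rival head-to-head and is the Condorcet winner.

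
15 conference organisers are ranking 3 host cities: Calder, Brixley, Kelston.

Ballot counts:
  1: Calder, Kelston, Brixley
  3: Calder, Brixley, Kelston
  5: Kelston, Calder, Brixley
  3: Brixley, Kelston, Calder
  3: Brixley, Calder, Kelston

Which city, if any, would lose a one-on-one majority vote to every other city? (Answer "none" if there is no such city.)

none

Pairwise majorities:
Calder vs Brixley: Calder preferred on 1+3+5 = 9 ballots; Calder wins 9–6.
Calder vs Kelston: Calder preferred on 1+3+3 = 7 ballots; Kelston wins 8–7.
Brixley vs Kelston: Brixley, 9–6.
Every city wins at least one matchup (Calder beats Brixley; Brixley beats Kelston; Kelston beats Calder), so there is no Condorcet loser.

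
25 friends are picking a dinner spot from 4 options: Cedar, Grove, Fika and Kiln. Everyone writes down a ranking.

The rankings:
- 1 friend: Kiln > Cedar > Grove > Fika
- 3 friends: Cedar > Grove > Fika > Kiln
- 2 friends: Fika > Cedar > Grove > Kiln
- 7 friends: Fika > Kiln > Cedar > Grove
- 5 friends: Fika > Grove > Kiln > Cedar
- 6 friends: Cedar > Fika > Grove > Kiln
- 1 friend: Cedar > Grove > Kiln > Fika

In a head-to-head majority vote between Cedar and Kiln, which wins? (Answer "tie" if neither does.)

Ballots ranking Cedar above Kiln: 3 + 2 + 6 + 1 = 12.
Ballots ranking Kiln above Cedar: 25 − 12 = 13.
Kiln wins the head-to-head 13–12.

Kiln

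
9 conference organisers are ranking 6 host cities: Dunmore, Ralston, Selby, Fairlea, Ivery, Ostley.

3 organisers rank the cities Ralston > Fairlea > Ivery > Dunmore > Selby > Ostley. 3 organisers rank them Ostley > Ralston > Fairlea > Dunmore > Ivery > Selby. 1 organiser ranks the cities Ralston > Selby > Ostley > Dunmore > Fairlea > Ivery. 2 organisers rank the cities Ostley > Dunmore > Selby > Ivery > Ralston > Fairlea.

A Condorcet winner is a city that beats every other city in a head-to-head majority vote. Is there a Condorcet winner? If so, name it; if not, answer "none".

Check each pair by majority over 9 ballots:
Dunmore–Ralston: Ralston 7–2.
Dunmore vs Selby: Dunmore wins 8–1.
Dunmore vs Fairlea: Fairlea, 6–3.
Dunmore vs Ivery: 6 to 3, Dunmore.
Dunmore vs Ostley: Ostley, 6–3.
Ralston vs Selby: Ralston, 7–2.
Ralston vs Fairlea: 3+3+1+2 = 9 for Ralston, 0 for Fairlea — Ralston by 9–0.
Ralston vs Ivery: Ralston wins 7–2.
Ralston vs Ostley: Ralston preferred on 3+1 = 4 ballots; Ostley wins 5–4.
Selby vs Fairlea: Fairlea wins 6–3.
Selby vs Ivery: 3 to 6, Ivery.
Selby vs Ostley: Ostley wins 5–4.
Fairlea vs Ivery: Fairlea, 7–2.
Fairlea–Ostley: Ostley 6–3.
Ivery vs Ostley: Ostley, 6–3.
Ostley beats each of Dunmore, Ralston, Selby, Fairlea, Ivery — Ostley is the Condorcet winner.

Ostley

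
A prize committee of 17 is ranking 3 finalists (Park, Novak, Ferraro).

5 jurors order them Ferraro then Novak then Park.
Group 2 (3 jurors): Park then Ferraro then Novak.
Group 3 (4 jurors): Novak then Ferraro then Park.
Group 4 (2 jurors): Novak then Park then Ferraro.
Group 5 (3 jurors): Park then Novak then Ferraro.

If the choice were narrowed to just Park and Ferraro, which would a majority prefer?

Ferraro

Ballots ranking Park above Ferraro: 3 + 2 + 3 = 8.
Ballots ranking Ferraro above Park: 17 − 8 = 9.
Ferraro wins the head-to-head 9–8.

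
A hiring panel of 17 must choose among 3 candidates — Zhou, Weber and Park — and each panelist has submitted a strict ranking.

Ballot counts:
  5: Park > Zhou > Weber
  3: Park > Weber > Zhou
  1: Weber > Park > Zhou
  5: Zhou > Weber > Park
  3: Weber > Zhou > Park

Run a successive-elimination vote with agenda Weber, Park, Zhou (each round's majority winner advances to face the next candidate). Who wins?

Zhou

Round 1: Weber vs Park — 9–8, Weber advances.
Round 2: Weber vs Zhou — 7–10, Zhou advances.
The agenda winner is Zhou.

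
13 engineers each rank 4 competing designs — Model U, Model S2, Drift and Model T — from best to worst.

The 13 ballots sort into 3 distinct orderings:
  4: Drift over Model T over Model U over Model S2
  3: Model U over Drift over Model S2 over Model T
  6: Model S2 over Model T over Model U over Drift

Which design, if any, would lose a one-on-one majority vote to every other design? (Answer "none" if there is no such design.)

Head-to-head results (13 engineers):
Model U vs Model S2: 4+3 = 7 for Model U, 6 for Model S2 — Model U by 7–6.
Model U vs Drift: Model U preferred on 3+6 = 9 ballots; Model U wins 9–4.
Model U vs Model T: Model T, 10–3.
Model S2 vs Drift: 6 to 7, Drift.
Model S2 vs Model T: 9 to 4, Model S2.
Drift vs Model T: Drift, 7–6.
Every design wins at least one matchup (Model U beats Model S2; Model S2 beats Model T; Drift beats Model S2; Model T beats Model U), so there is no Condorcet loser.

none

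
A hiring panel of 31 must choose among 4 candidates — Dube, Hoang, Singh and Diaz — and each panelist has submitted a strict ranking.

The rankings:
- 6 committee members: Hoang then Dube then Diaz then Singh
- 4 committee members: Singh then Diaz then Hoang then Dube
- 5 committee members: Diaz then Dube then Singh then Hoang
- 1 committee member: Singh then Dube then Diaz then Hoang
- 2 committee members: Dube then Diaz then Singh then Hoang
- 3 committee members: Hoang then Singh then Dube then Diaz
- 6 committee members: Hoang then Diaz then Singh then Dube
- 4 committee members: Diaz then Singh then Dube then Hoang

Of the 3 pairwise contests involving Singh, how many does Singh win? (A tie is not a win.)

2

Singh against each rival (31 committee members):
Singh vs Dube: 4+1+3+6+4 = 18 for Singh, 13 for Dube — Singh by 18–13.
Singh vs Hoang: Singh, 16–15.
Singh vs Diaz: Diaz wins 23–8.
Singh beats Dube, Hoang; loses to Diaz — 2 pairwise wins.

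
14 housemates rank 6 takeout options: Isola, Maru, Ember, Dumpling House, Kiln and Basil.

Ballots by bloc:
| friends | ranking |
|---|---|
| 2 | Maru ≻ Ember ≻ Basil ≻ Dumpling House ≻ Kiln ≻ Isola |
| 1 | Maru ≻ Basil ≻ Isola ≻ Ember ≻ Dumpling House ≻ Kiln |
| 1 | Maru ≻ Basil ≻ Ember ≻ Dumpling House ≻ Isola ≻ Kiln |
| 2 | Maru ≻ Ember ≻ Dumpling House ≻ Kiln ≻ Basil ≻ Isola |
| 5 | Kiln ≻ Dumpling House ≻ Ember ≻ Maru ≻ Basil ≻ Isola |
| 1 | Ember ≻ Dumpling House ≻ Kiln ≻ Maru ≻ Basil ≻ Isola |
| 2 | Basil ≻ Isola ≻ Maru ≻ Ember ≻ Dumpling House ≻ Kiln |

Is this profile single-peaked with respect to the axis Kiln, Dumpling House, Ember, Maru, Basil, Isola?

yes

Axis positions: Kiln=1, Dumpling House=2, Ember=3, Maru=4, Basil=5, Isola=6.
Bloc 1 (peak Maru at position 4): ranking walks positions 4-3-5-2-1-6, expanding outward from the peak — single-peaked.
Bloc 2 (peak Maru at position 4): ranking walks positions 4-5-6-3-2-1, expanding outward from the peak — single-peaked.
Bloc 3 (peak Maru at position 4): ranking walks positions 4-5-3-2-6-1, expanding outward from the peak — single-peaked.
Bloc 4 (peak Maru at position 4): ranking walks positions 4-3-2-1-5-6, expanding outward from the peak — single-peaked.
Bloc 5 (peak Kiln at position 1): ranking walks positions 1-2-3-4-5-6, expanding outward from the peak — single-peaked.
Bloc 6 (peak Ember at position 3): ranking walks positions 3-2-1-4-5-6, expanding outward from the peak — single-peaked.
Bloc 7 (peak Basil at position 5): ranking walks positions 5-6-4-3-2-1, expanding outward from the peak — single-peaked.
Every ranking is single-peaked on this axis.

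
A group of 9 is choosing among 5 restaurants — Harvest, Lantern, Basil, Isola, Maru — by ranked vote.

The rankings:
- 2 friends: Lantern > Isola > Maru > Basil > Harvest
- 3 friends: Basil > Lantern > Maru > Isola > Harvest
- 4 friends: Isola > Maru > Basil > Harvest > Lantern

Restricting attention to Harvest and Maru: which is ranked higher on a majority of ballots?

Maru

No ballot ranks Harvest above Maru: 0.
Ballots ranking Maru above Harvest: 9 − 0 = 9.
Maru wins the head-to-head 9–0.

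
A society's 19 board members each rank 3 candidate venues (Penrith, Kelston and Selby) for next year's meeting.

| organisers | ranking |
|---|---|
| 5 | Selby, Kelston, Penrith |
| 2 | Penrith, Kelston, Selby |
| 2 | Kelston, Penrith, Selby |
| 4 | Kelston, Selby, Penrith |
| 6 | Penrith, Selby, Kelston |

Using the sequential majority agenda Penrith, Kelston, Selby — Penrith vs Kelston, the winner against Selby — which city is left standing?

Round 1: Penrith vs Kelston — 8–11, Kelston advances.
Round 2: Kelston vs Selby — 8–11, Selby advances.
Selby survives the agenda.

Selby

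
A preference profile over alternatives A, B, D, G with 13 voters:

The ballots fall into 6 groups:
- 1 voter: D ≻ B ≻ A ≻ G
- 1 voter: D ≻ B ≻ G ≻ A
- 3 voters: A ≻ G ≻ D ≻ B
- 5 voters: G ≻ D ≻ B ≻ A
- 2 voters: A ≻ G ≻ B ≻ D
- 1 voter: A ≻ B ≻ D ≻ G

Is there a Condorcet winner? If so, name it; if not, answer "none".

none

Head-to-head results (13 voters):
A–B: B 7–6.
A vs D: D, 7–6.
A vs G: A wins 7–6.
B vs D: D wins 10–3.
B vs G: G, 10–3.
D–G: G 10–3.
Each alternative drops at least one matchup (A loses to B; B loses to D; D loses to G; G loses to A); the cycle A beats G beats B beats A rules out a Condorcet winner.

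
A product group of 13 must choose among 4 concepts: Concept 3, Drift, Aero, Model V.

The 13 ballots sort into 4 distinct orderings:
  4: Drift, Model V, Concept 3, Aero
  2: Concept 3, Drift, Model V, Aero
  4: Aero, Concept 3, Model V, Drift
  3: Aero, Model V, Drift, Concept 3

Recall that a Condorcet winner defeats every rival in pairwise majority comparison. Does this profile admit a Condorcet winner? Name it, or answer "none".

Aero

Head-to-head results (13 engineers):
Concept 3 vs Drift: Concept 3 is ranked higher on 2+4 = 6 ballots, Drift on 7. Drift wins 7–6.
Concept 3 vs Aero: 4+2 = 6 for Concept 3, 7 for Aero — Aero by 7–6.
Concept 3 vs Model V: Concept 3 preferred on 2+4 = 6 ballots; Model V wins 7–6.
Drift vs Aero: 4+2 = 6 for Drift, 7 for Aero — Aero by 7–6.
Drift vs Model V: 4+2 = 6 for Drift, 7 for Model V — Model V by 7–6.
Aero vs Model V: Aero preferred on 4+3 = 7 ballots; Aero wins 7–6.
Aero beats each of Concept 3, Drift, Model V — Aero is the Condorcet winner.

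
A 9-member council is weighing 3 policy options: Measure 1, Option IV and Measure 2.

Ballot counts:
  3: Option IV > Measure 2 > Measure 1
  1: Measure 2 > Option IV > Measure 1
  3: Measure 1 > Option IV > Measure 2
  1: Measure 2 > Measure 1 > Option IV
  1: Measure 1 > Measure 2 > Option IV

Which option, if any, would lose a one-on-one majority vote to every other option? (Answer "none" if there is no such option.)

none

Pairwise majorities:
Measure 1 vs Option IV: Measure 1 preferred on 3+1+1 = 5 ballots; Measure 1 wins 5–4.
Measure 1 vs Measure 2: Measure 1 preferred on 3+1 = 4 ballots; Measure 2 wins 5–4.
Option IV vs Measure 2: Option IV, 6–3.
Each option has at least one pairwise win (Measure 1 beats Option IV; Option IV beats Measure 2; Measure 2 beats Measure 1) — no Condorcet loser.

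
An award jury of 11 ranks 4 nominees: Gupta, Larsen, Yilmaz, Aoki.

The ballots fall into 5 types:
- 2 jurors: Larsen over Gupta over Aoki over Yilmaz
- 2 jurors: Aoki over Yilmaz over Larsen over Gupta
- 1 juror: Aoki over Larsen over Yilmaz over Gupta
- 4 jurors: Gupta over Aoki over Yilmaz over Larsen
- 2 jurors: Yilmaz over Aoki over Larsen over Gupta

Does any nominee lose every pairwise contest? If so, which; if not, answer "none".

none

Head-to-head results (11 jurors):
Gupta vs Larsen: Gupta preferred on 4 ballots; Larsen wins 7–4.
Gupta vs Yilmaz: 2+4 = 6 for Gupta, 5 for Yilmaz — Gupta by 6–5.
Gupta vs Aoki: Gupta wins 6–5.
Larsen vs Yilmaz: 2+1 = 3 for Larsen, 8 for Yilmaz — Yilmaz by 8–3.
Larsen vs Aoki: Aoki, 9–2.
Yilmaz vs Aoki: Aoki wins 9–2.
Every nominee wins at least one matchup (Gupta beats Yilmaz; Larsen beats Gupta; Yilmaz beats Larsen; Aoki beats Larsen), so there is no Condorcet loser.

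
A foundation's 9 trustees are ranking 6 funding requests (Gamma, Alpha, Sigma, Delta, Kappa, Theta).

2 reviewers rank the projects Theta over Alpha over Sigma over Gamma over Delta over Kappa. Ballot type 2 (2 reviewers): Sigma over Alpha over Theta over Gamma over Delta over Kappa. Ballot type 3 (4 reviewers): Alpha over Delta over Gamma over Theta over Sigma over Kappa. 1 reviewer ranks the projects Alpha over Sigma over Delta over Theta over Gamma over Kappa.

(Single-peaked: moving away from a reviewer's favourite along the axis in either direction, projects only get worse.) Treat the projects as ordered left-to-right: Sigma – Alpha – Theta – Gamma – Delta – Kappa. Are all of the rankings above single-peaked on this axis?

no

Axis positions: Sigma=1, Alpha=2, Theta=3, Gamma=4, Delta=5, Kappa=6.
Ballot type 1 (peak Theta at position 3): ranking walks positions 3-2-1-4-5-6, expanding outward from the peak — single-peaked.
Ballot type 2 (peak Sigma at position 1): ranking walks positions 1-2-3-4-5-6, expanding outward from the peak — single-peaked.
Ballot type 3: ranking walks positions 2-5-4-3-1-6; Delta is ranked above Theta even though Theta lies between Delta and the peak Alpha on the axis — preferences dip and rise again. Not single-peaked.
Ballot type 4: ranking walks positions 2-1-5-3-4-6; Delta is ranked above Theta even though Theta lies between Delta and the peak Alpha on the axis — preferences dip and rise again. Not single-peaked.
Ballot type 3 violates single-peakedness, so the profile is not single-peaked on this axis.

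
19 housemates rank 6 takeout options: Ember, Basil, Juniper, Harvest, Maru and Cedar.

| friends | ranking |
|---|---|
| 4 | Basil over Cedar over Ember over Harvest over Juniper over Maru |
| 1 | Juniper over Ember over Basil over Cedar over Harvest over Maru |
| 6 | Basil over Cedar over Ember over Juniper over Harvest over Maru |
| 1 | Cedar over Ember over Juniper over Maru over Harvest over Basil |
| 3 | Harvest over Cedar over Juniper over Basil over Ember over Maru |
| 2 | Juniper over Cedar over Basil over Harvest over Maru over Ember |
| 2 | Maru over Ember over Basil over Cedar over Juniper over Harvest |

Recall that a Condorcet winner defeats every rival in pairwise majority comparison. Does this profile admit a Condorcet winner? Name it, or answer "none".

Basil

Pairwise majorities:
Ember vs Basil: Ember is ranked higher on 1+1+2 = 4 ballots, Basil on 15. Basil wins 15–4.
Ember–Juniper: Ember 13–6.
Ember vs Harvest: Ember wins 14–5.
Ember vs Maru: Ember wins 15–4.
Ember vs Cedar: Cedar wins 16–3.
Basil vs Juniper: Basil, 12–7.
Basil vs Harvest: Basil preferred on 4+1+6+2+2 = 15 ballots; Basil wins 15–4.
Basil vs Maru: Basil, 16–3.
Basil vs Cedar: 13 to 6, Basil.
Juniper–Harvest: Juniper 12–7.
Juniper vs Maru: 17 to 2, Juniper.
Juniper vs Cedar: 3 to 16, Cedar.
Harvest vs Maru: 16 to 3, Harvest.
Harvest vs Cedar: Harvest preferred on 3 ballots; Cedar wins 16–3.
Maru vs Cedar: Cedar wins 17–2.
Basil defeats every rival head-to-head and is the Condorcet winner.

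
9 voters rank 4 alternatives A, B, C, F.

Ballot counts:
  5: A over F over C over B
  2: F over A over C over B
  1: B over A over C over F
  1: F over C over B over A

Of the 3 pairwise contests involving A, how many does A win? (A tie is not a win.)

A against each rival (9 voters):
A vs B: A, 7–2.
A vs C: 5+2+1 = 8 for A, 1 for C — A by 8–1.
A–F: A 6–3.
A beats B, C, F — 3 pairwise wins.

3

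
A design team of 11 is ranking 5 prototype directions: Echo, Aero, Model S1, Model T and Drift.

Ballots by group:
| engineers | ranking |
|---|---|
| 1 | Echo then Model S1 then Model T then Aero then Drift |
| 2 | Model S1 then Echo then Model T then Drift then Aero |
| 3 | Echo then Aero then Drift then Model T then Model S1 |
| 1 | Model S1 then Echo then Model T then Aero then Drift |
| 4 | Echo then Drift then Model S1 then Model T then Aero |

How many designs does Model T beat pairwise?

1

Model T against each rival (11 engineers):
Model T–Echo: Echo 11–0.
Model T vs Aero: Model T wins 8–3.
Model T vs Model S1: Model T preferred on 3 ballots; Model S1 wins 8–3.
Model T vs Drift: 4 to 7, Drift.
Model T beats Aero; loses to Echo, Model S1, Drift — 1 pairwise win.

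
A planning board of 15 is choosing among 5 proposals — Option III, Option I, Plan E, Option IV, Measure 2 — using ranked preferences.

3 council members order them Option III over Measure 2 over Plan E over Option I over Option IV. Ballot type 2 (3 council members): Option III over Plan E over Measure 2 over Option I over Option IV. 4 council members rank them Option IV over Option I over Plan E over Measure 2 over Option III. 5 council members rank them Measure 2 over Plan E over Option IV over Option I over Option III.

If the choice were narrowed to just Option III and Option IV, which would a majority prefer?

Option IV

Ballots ranking Option III above Option IV: 3 + 3 = 6.
Ballots ranking Option IV above Option III: 15 − 6 = 9.
Option IV wins the head-to-head 9–6.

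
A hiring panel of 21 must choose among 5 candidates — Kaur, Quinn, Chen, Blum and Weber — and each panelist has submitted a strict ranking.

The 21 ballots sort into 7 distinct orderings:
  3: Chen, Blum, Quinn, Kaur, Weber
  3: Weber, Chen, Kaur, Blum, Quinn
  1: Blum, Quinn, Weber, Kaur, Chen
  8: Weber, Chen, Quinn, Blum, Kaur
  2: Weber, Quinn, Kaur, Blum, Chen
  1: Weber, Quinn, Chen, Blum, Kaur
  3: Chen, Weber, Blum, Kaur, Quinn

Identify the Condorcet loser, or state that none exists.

Kaur

Pairwise majorities:
Kaur–Quinn: Quinn 15–6.
Kaur vs Chen: 3 to 18, Chen.
Kaur vs Blum: Blum wins 16–5.
Kaur vs Weber: Kaur preferred on 3 ballots; Weber wins 18–3.
Quinn–Chen: Chen 17–4.
Quinn vs Blum: Quinn, 11–10.
Quinn–Weber: Weber 17–4.
Chen vs Blum: 3+3+8+1+3 = 18 for Chen, 3 for Blum — Chen by 18–3.
Chen–Weber: Weber 15–6.
Blum vs Weber: 4 to 17, Weber.
Only Kaur has no wins; Kaur is the Condorcet loser.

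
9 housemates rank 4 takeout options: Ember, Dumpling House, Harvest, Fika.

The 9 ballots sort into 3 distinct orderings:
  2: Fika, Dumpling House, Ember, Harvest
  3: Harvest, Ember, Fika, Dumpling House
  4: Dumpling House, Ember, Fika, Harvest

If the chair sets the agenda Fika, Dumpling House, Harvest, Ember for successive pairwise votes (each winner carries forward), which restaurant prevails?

Round 1: Fika vs Dumpling House — 5–4, Fika advances.
Round 2: Fika vs Harvest — 6–3, Fika advances.
Round 3: Fika vs Ember — 2–7, Ember advances.
Ember survives the agenda.

Ember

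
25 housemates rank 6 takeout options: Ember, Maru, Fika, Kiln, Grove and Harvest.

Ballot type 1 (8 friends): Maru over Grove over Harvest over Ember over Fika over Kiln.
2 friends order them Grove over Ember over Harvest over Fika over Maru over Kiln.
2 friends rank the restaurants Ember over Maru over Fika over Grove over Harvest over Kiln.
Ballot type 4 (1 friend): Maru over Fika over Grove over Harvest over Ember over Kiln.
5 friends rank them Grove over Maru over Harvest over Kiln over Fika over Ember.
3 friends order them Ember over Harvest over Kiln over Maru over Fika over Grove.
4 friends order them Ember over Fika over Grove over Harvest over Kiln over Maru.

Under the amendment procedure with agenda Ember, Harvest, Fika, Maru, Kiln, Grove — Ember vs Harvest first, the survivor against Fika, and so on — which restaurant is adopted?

Maru

Round 1: Ember vs Harvest — 11–14, Harvest advances.
Round 2: Harvest vs Fika — 18–7, Harvest advances.
Round 3: Harvest vs Maru — 9–16, Maru advances.
Round 4: Maru vs Kiln — 18–7, Maru advances.
Round 5: Maru vs Grove — 14–11, Maru advances.
Maru survives the agenda.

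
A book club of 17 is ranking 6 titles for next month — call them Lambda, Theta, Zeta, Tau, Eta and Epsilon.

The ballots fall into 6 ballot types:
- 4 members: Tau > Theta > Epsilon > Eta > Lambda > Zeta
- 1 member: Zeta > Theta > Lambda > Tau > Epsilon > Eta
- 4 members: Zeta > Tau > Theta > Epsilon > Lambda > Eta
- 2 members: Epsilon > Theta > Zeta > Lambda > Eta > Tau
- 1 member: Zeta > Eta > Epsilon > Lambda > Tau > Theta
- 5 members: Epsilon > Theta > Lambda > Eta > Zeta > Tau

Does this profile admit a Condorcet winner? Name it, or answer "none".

Check each pair by majority over 17 ballots:
Lambda vs Theta: Lambda is ranked higher on 1 ballot, Theta on 16. Theta wins 16–1.
Lambda vs Zeta: 9 to 8, Lambda.
Lambda vs Tau: 9 to 8, Lambda.
Lambda vs Eta: Lambda preferred on 1+4+2+5 = 12 ballots; Lambda wins 12–5.
Lambda vs Epsilon: Epsilon, 16–1.
Theta vs Zeta: Theta wins 11–6.
Theta vs Tau: Tau, 9–8.
Theta vs Eta: 16 to 1, Theta.
Theta–Epsilon: Theta 9–8.
Zeta vs Tau: 1+4+2+1+5 = 13 for Zeta, 4 for Tau — Zeta by 13–4.
Zeta vs Eta: 1+4+2+1 = 8 for Zeta, 9 for Eta — Eta by 9–8.
Zeta vs Epsilon: Epsilon, 11–6.
Tau vs Eta: Tau wins 9–8.
Tau vs Epsilon: Tau wins 9–8.
Eta vs Epsilon: Eta preferred on 1 ballot; Epsilon wins 16–1.
No book is unbeaten: Lambda loses to Theta; Theta loses to Tau; Zeta loses to Lambda; Tau loses to Lambda; Eta loses to Lambda; Epsilon loses to Theta. In particular Lambda > Tau > Theta > Lambda is a majority cycle — no Condorcet winner exists.

none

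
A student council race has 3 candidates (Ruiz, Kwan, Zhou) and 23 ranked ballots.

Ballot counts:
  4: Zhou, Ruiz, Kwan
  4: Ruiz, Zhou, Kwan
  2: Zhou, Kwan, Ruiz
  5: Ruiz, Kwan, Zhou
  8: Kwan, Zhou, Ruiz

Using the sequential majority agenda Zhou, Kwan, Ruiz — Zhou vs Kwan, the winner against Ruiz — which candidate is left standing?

Ruiz

Round 1: Zhou vs Kwan — 10–13, Kwan advances.
Round 2: Kwan vs Ruiz — 10–13, Ruiz advances.
The agenda winner is Ruiz.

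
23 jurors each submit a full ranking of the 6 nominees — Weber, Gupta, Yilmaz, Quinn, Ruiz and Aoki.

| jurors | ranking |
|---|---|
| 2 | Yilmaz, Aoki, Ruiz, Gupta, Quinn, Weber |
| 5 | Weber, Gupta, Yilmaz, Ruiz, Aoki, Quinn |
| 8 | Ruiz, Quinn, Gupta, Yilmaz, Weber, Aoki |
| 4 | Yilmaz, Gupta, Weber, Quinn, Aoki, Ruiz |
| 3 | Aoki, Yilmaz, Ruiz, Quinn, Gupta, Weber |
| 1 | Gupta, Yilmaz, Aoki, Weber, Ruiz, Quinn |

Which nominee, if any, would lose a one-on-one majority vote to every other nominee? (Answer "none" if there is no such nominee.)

Head-to-head results (23 jurors):
Weber vs Gupta: 5 to 18, Gupta.
Weber vs Yilmaz: Yilmaz, 18–5.
Weber vs Quinn: 10 to 13, Quinn.
Weber vs Ruiz: Ruiz wins 13–10.
Weber vs Aoki: Weber wins 17–6.
Gupta vs Yilmaz: Gupta is ranked higher on 5+8+1 = 14 ballots, Yilmaz on 9. Gupta wins 14–9.
Gupta vs Quinn: 12 to 11, Gupta.
Gupta vs Ruiz: Gupta is ranked higher on 5+4+1 = 10 ballots, Ruiz on 13. Ruiz wins 13–10.
Gupta vs Aoki: Gupta, 18–5.
Yilmaz vs Quinn: Yilmaz wins 15–8.
Yilmaz–Ruiz: Yilmaz 15–8.
Yilmaz vs Aoki: Yilmaz, 20–3.
Quinn vs Ruiz: Quinn is ranked higher on 4 ballots, Ruiz on 19. Ruiz wins 19–4.
Quinn vs Aoki: 8+4 = 12 for Quinn, 11 for Aoki — Quinn by 12–11.
Ruiz vs Aoki: Ruiz is ranked higher on 5+8 = 13 ballots, Aoki on 10. Ruiz wins 13–10.
Only Aoki has no wins; Aoki is the Condorcet loser.

Aoki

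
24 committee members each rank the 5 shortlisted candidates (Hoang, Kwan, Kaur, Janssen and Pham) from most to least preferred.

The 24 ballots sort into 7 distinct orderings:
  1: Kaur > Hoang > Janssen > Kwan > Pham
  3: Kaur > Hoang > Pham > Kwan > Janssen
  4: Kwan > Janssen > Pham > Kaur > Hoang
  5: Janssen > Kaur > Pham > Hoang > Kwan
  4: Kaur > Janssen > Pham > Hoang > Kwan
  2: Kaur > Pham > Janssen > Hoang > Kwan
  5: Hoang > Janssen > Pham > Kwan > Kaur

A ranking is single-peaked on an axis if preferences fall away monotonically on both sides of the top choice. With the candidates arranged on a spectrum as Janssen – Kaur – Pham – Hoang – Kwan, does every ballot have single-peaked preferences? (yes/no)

Axis positions: Janssen=1, Kaur=2, Pham=3, Hoang=4, Kwan=5.
Cluster 1: ranking walks positions 2-4-1-5-3; Hoang is ranked above Pham even though Pham lies between Hoang and the peak Kaur on the axis — preferences dip and rise again. Not single-peaked.
Cluster 2: ranking walks positions 2-4-3-5-1; Hoang is ranked above Pham even though Pham lies between Hoang and the peak Kaur on the axis — preferences dip and rise again. Not single-peaked.
Cluster 3: ranking walks positions 5-1-3-2-4; Janssen is ranked above Hoang even though Hoang lies between Janssen and the peak Kwan on the axis — preferences dip and rise again. Not single-peaked.
Cluster 4 (peak Janssen at position 1): ranking walks positions 1-2-3-4-5, expanding outward from the peak — single-peaked.
Cluster 5 (peak Kaur at position 2): ranking walks positions 2-1-3-4-5, expanding outward from the peak — single-peaked.
Cluster 6 (peak Kaur at position 2): ranking walks positions 2-3-1-4-5, expanding outward from the peak — single-peaked.
Cluster 7: ranking walks positions 4-1-3-5-2; Janssen is ranked above Pham even though Pham lies between Janssen and the peak Hoang on the axis — preferences dip and rise again. Not single-peaked.
Cluster 1 violates single-peakedness, so the profile is not single-peaked on this axis.

no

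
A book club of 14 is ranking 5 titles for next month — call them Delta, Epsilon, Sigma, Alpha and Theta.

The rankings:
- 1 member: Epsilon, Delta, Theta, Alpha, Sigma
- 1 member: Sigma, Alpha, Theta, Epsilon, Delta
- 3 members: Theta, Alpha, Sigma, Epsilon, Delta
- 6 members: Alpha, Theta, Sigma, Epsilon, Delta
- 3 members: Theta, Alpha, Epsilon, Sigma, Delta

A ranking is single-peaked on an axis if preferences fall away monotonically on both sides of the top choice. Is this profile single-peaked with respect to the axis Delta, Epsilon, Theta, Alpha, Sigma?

Axis positions: Delta=1, Epsilon=2, Theta=3, Alpha=4, Sigma=5.
Bloc 1 (peak Epsilon at position 2): ranking walks positions 2-1-3-4-5, expanding outward from the peak — single-peaked.
Bloc 2 (peak Sigma at position 5): ranking walks positions 5-4-3-2-1, expanding outward from the peak — single-peaked.
Bloc 3 (peak Theta at position 3): ranking walks positions 3-4-5-2-1, expanding outward from the peak — single-peaked.
Bloc 4 (peak Alpha at position 4): ranking walks positions 4-3-5-2-1, expanding outward from the peak — single-peaked.
Bloc 5 (peak Theta at position 3): ranking walks positions 3-4-2-5-1, expanding outward from the peak — single-peaked.
Every ranking is single-peaked on this axis.

yes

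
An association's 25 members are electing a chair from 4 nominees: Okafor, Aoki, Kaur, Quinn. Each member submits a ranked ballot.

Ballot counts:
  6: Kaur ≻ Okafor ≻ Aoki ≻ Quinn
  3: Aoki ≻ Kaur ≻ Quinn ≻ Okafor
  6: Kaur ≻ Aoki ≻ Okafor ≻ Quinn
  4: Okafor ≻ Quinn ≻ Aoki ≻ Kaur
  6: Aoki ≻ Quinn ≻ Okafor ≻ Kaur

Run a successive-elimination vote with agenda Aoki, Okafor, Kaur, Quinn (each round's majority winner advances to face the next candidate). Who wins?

Round 1: Aoki vs Okafor — 15–10, Aoki advances.
Round 2: Aoki vs Kaur — 13–12, Aoki advances.
Round 3: Aoki vs Quinn — 21–4, Aoki advances.
The agenda winner is Aoki.

Aoki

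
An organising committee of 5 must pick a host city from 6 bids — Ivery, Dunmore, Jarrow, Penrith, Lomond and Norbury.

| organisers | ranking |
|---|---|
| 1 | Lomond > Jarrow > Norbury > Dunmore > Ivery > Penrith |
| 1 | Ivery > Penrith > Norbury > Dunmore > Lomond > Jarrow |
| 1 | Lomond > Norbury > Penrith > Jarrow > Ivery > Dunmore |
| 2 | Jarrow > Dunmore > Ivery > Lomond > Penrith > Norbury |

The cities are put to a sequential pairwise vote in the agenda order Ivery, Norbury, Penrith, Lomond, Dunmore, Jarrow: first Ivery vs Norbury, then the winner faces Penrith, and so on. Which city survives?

Jarrow

Round 1: Ivery vs Norbury — 3–2, Ivery advances.
Round 2: Ivery vs Penrith — 4–1, Ivery advances.
Round 3: Ivery vs Lomond — 3–2, Ivery advances.
Round 4: Ivery vs Dunmore — 2–3, Dunmore advances.
Round 5: Dunmore vs Jarrow — 1–4, Jarrow advances.
The agenda winner is Jarrow.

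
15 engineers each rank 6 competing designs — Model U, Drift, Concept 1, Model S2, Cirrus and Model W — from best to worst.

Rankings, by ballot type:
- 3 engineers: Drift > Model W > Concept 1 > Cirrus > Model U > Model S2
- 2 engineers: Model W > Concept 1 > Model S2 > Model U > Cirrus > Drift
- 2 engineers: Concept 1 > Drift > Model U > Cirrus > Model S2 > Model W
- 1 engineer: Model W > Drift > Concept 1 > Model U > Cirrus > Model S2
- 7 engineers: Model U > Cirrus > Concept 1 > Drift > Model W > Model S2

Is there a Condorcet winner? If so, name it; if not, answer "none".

Concept 1

Head-to-head results (15 engineers):
Model U vs Drift: Model U, 9–6.
Model U vs Concept 1: 7 for Model U, 8 for Concept 1 — Concept 1 by 8–7.
Model U vs Model S2: 13 to 2, Model U.
Model U vs Cirrus: Model U, 12–3.
Model U vs Model W: 2+7 = 9 for Model U, 6 for Model W — Model U by 9–6.
Drift vs Concept 1: Drift is ranked higher on 3+1 = 4 ballots, Concept 1 on 11. Concept 1 wins 11–4.
Drift vs Model S2: Drift, 13–2.
Drift vs Cirrus: 6 to 9, Cirrus.
Drift–Model W: Drift 12–3.
Concept 1 vs Model S2: Concept 1 wins 15–0.
Concept 1 vs Cirrus: Concept 1 preferred on 3+2+2+1 = 8 ballots; Concept 1 wins 8–7.
Concept 1 vs Model W: Concept 1, 9–6.
Model S2 vs Cirrus: Cirrus wins 13–2.
Model S2 vs Model W: Model W wins 13–2.
Cirrus vs Model W: 9 to 6, Cirrus.
Only Concept 1 has no losses; Concept 1 is the Condorcet winner.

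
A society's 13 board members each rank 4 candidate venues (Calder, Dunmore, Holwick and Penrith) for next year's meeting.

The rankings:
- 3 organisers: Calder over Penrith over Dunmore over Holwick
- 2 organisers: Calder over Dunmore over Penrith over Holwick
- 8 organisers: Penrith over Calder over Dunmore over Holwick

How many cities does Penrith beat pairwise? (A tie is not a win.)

Penrith against each rival (13 organisers):
Penrith vs Calder: Penrith is ranked higher on 8 ballots, Calder on 5. Penrith wins 8–5.
Penrith vs Dunmore: Penrith is ranked higher on 3+8 = 11 ballots, Dunmore on 2. Penrith wins 11–2.
Penrith vs Holwick: 3+2+8 = 13 for Penrith, 0 for Holwick — Penrith by 13–0.
Penrith beats Calder, Dunmore, Holwick — 3 pairwise wins.

3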